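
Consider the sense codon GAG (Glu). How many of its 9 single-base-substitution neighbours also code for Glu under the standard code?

1

Position 1: none → 0 synonymous.
Position 2: none → 0 synonymous.
Position 3: GAA → 1 synonymous.
Total: 0 + 0 + 1 = 1.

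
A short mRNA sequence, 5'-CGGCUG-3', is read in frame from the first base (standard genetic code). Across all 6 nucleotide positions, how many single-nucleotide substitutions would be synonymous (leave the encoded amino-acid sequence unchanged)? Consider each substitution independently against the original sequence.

Codon 1 (CGG, Arg): 4 synonymous substitutions.
Codon 2 (CUG, Leu): 4 synonymous substitutions.
Total: 4 + 4 = 8.

8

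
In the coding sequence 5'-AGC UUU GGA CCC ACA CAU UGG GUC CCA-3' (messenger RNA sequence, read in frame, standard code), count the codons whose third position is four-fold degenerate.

5

Codon 1 AGC (Ser): third position 2-fold.
Codon 2 UUU (Phe): third position 2-fold.
Codon 3 GGA (Gly): third position 4-fold.
Codon 4 CCC (Pro): third position 4-fold.
Codon 5 ACA (Thr): third position 4-fold.
Codon 6 CAU (His): third position 2-fold.
Codon 7 UGG (Trp): third position 1-fold.
Codon 8 GUC (Val): third position 4-fold.
Codon 9 CCA (Pro): third position 4-fold.
Four-fold degenerate third positions: 5.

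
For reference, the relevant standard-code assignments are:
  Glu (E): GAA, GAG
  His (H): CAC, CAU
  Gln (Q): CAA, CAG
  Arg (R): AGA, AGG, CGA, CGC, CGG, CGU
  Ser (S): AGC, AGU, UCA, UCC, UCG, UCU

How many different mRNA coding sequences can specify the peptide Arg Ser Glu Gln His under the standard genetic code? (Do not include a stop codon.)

Arg: 6 codons.
Ser: 6 codons.
Glu: 2 codons.
Gln: 2 codons.
His: 2 codons.
6 × 6 × 2 × 2 × 2 = 288.

288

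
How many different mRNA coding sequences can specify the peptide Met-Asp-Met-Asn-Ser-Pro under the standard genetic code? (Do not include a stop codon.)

Met: 1 codon.
Asp: 2 codons.
Met: 1 codon.
Asn: 2 codons.
Ser: 6 codons.
Pro: 4 codons.
1 × 2 × 1 × 2 × 6 × 4 = 96.

96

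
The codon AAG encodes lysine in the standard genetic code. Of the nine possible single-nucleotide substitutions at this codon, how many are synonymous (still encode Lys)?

Position 1: none → 0 synonymous.
Position 2: none → 0 synonymous.
Position 3: AAA → 1 synonymous.
Total: 0 + 0 + 1 = 1.

1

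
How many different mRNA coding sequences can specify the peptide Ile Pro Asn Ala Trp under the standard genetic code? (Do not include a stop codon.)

Ile: 3 codons.
Pro: 4 codons.
Asn: 2 codons.
Ala: 4 codons.
Trp: 1 codon.
3 × 4 × 2 × 4 × 1 = 96.

96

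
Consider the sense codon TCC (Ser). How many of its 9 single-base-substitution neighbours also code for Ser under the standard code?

3

Position 1: none → 0 synonymous.
Position 2: none → 0 synonymous.
Position 3: TCT, TCA, TCG → 3 synonymous.
Total: 0 + 0 + 3 = 3.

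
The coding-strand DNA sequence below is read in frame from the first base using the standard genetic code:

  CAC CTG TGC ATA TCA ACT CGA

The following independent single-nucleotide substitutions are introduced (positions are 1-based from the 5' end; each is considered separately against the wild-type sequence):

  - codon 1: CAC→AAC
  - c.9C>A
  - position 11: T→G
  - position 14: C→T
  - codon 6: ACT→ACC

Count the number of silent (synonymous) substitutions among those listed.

Codon 1: CAC (His) → AAC (Asn) — missense.
Codon 3: TGC (Cys) → TGA (Stop) — nonsense.
Codon 4: ATA (Ile) → AGA (Arg) — missense.
Codon 5: TCA (Ser) → TTA (Leu) — missense.
Codon 6: ACT (Thr) → ACC (Thr) — synonymous.
Synonymous: 1 of 5.

1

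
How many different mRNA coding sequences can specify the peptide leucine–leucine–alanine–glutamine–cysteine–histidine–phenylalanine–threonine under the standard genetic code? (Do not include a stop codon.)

Leu: 6 codons.
Leu: 6 codons.
Ala: 4 codons.
Gln: 2 codons.
Cys: 2 codons.
His: 2 codons.
Phe: 2 codons.
Thr: 4 codons.
6 × 6 × 4 × 2 × 2 × 2 × 2 × 4 = 9216.

9216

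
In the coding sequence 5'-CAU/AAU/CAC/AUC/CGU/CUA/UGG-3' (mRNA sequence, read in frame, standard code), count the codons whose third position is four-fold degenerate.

Codon 1 CAU (His): third position 2-fold.
Codon 2 AAU (Asn): third position 2-fold.
Codon 3 CAC (His): third position 2-fold.
Codon 4 AUC (Ile): third position 3-fold.
Codon 5 CGU (Arg): third position 4-fold.
Codon 6 CUA (Leu): third position 4-fold.
Codon 7 UGG (Trp): third position 1-fold.
Four-fold degenerate third positions: 2.

2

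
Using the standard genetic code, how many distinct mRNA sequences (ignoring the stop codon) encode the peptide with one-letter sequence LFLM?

72

Leu: 6 codons.
Phe: 2 codons.
Leu: 6 codons.
Met: 1 codon.
6 × 2 × 6 × 1 = 72.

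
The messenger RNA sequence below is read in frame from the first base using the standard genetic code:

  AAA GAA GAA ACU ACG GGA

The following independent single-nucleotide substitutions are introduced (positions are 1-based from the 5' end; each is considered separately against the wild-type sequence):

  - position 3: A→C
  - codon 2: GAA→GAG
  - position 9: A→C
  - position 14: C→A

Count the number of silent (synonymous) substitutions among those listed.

1

Codon 1: AAA (Lys) → AAC (Asn) — missense.
Codon 2: GAA (Glu) → GAG (Glu) — synonymous.
Codon 3: GAA (Glu) → GAC (Asp) — missense.
Codon 5: ACG (Thr) → AAG (Lys) — missense.
Synonymous: 1 of 4.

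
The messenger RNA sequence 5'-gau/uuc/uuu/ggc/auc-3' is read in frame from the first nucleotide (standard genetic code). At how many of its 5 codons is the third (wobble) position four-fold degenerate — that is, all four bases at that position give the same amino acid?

Codon 1 GAU (Asp): third position 2-fold.
Codon 2 UUC (Phe): third position 2-fold.
Codon 3 UUU (Phe): third position 2-fold.
Codon 4 GGC (Gly): third position 4-fold.
Codon 5 AUC (Ile): third position 3-fold.
Four-fold degenerate third positions: 1.

1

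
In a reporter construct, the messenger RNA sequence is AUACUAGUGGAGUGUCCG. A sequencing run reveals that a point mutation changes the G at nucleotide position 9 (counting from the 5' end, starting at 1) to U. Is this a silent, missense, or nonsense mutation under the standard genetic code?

Position 9 falls in codon 3: GUG → Val.
After the substitution the codon is GUU → Val.
Both encode Val, so the change is synonymous.

silent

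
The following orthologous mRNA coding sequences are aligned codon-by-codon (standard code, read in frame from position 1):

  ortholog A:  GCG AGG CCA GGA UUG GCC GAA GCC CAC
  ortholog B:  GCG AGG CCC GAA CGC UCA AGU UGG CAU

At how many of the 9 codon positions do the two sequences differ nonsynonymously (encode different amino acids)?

Codon 1: GCG Ala / GCG Ala — identical.
Codon 2: AGG Arg / AGG Arg — identical.
Codon 3: CCA Pro / CCC Pro — synonymous.
Codon 4: GGA Gly / GAA Glu — nonsynonymous.
Codon 5: UUG Leu / CGC Arg — nonsynonymous.
Codon 6: GCC Ala / UCA Ser — nonsynonymous.
Codon 7: GAA Glu / AGU Ser — nonsynonymous.
Codon 8: GCC Ala / UGG Trp — nonsynonymous.
Codon 9: CAC His / CAU His — synonymous.
Nonsynonymous differences: 5.

5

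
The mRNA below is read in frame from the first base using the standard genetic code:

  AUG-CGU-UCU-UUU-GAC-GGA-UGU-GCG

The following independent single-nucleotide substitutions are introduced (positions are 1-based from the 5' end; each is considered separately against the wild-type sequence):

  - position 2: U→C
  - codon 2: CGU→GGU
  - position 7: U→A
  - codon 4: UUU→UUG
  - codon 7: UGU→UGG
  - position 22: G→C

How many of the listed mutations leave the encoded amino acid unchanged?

0

Codon 1: AUG (Met) → ACG (Thr) — missense.
Codon 2: CGU (Arg) → GGU (Gly) — missense.
Codon 3: UCU (Ser) → ACU (Thr) — missense.
Codon 4: UUU (Phe) → UUG (Leu) — missense.
Codon 7: UGU (Cys) → UGG (Trp) — missense.
Codon 8: GCG (Ala) → CCG (Pro) — missense.
Synonymous: 0 of 6.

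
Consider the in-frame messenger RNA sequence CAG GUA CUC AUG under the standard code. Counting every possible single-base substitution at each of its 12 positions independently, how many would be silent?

7

Codon 1 (CAG, Gln): 1 synonymous substitution.
Codon 2 (GUA, Val): 3 synonymous substitutions.
Codon 3 (CUC, Leu): 3 synonymous substitutions.
Codon 4 (AUG, Met): 0 synonymous substitutions.
Total: 1 + 3 + 3 + 0 = 7.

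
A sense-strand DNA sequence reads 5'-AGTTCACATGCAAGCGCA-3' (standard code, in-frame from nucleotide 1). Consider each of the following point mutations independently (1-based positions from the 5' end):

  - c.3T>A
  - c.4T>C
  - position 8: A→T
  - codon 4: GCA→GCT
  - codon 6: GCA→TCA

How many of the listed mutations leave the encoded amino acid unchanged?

Codon 1: AGT (Ser) → AGA (Arg) — missense.
Codon 2: TCA (Ser) → CCA (Pro) — missense.
Codon 3: CAT (His) → CTT (Leu) — missense.
Codon 4: GCA (Ala) → GCT (Ala) — synonymous.
Codon 6: GCA (Ala) → TCA (Ser) — missense.
Synonymous: 1 of 5.

1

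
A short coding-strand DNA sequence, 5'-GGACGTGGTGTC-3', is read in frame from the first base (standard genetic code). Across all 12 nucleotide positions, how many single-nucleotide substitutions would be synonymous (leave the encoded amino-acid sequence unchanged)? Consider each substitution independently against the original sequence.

12

Codon 1 (GGA, Gly): 3 synonymous substitutions.
Codon 2 (CGT, Arg): 3 synonymous substitutions.
Codon 3 (GGT, Gly): 3 synonymous substitutions.
Codon 4 (GTC, Val): 3 synonymous substitutions.
Total: 3 + 3 + 3 + 3 = 12.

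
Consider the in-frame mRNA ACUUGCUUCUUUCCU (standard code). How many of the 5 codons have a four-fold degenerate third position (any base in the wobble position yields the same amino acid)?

2

Codon 1 ACU (Thr): third position 4-fold.
Codon 2 UGC (Cys): third position 2-fold.
Codon 3 UUC (Phe): third position 2-fold.
Codon 4 UUU (Phe): third position 2-fold.
Codon 5 CCU (Pro): third position 4-fold.
Four-fold degenerate third positions: 2.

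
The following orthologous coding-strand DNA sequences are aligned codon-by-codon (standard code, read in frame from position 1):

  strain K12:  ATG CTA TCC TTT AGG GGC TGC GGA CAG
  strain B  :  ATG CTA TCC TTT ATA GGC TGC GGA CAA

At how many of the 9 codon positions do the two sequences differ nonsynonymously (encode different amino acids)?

Codon 1: ATG Met / ATG Met — identical.
Codon 2: CTA Leu / CTA Leu — identical.
Codon 3: TCC Ser / TCC Ser — identical.
Codon 4: TTT Phe / TTT Phe — identical.
Codon 5: AGG Arg / ATA Ile — nonsynonymous.
Codon 6: GGC Gly / GGC Gly — identical.
Codon 7: TGC Cys / TGC Cys — identical.
Codon 8: GGA Gly / GGA Gly — identical.
Codon 9: CAG Gln / CAA Gln — synonymous.
Nonsynonymous differences: 1.

1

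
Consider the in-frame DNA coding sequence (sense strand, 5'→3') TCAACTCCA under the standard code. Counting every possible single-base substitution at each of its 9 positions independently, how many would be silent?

Codon 1 (TCA, Ser): 3 synonymous substitutions.
Codon 2 (ACT, Thr): 3 synonymous substitutions.
Codon 3 (CCA, Pro): 3 synonymous substitutions.
Total: 3 + 3 + 3 = 9.

9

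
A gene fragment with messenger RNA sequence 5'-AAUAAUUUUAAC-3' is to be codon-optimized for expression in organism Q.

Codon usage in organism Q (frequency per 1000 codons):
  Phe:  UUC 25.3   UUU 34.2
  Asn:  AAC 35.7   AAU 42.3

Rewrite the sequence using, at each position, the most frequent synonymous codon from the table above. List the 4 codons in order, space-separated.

AAU AAU UUU AAU

Codon 1 (Asn): best is AAU at 42.3.
Codon 2 (Asn): best is AAU at 42.3.
Codon 3 (Phe): best is UUU at 34.2.
Codon 4 (Asn): best is AAU at 42.3.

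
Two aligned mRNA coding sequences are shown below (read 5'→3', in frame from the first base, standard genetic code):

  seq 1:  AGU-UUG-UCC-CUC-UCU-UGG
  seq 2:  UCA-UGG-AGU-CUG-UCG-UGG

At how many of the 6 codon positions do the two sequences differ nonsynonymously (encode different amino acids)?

Codon 1: AGU Ser / UCA Ser — synonymous.
Codon 2: UUG Leu / UGG Trp — nonsynonymous.
Codon 3: UCC Ser / AGU Ser — synonymous.
Codon 4: CUC Leu / CUG Leu — synonymous.
Codon 5: UCU Ser / UCG Ser — synonymous.
Codon 6: UGG Trp / UGG Trp — identical.
Nonsynonymous differences: 1.

1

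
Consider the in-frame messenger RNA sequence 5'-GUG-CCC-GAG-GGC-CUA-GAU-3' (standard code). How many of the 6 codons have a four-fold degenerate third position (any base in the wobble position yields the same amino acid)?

4

Codon 1 GUG (Val): third position 4-fold.
Codon 2 CCC (Pro): third position 4-fold.
Codon 3 GAG (Glu): third position 2-fold.
Codon 4 GGC (Gly): third position 4-fold.
Codon 5 CUA (Leu): third position 4-fold.
Codon 6 GAU (Asp): third position 2-fold.
Four-fold degenerate third positions: 4.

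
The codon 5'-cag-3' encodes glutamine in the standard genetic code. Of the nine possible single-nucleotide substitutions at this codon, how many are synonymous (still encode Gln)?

1

Position 1: none → 0 synonymous.
Position 2: none → 0 synonymous.
Position 3: CAA → 1 synonymous.
Total: 0 + 0 + 1 = 1.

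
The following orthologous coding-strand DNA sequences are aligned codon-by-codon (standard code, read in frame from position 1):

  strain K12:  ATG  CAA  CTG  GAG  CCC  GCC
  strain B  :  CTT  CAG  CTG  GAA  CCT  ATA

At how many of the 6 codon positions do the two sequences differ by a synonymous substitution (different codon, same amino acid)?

3

Codon 1: ATG Met / CTT Leu — nonsynonymous.
Codon 2: CAA Gln / CAG Gln — synonymous.
Codon 3: CTG Leu / CTG Leu — identical.
Codon 4: GAG Glu / GAA Glu — synonymous.
Codon 5: CCC Pro / CCT Pro — synonymous.
Codon 6: GCC Ala / ATA Ile — nonsynonymous.
Synonymous differences: 3.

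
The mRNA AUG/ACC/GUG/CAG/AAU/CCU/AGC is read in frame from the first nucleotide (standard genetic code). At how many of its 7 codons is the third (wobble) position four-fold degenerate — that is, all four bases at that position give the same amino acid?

Codon 1 AUG (Met): third position 1-fold.
Codon 2 ACC (Thr): third position 4-fold.
Codon 3 GUG (Val): third position 4-fold.
Codon 4 CAG (Gln): third position 2-fold.
Codon 5 AAU (Asn): third position 2-fold.
Codon 6 CCU (Pro): third position 4-fold.
Codon 7 AGC (Ser): third position 2-fold.
Four-fold degenerate third positions: 3.

3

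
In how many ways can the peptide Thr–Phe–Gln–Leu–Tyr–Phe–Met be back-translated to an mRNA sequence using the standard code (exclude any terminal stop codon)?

384

Thr: 4 codons.
Phe: 2 codons.
Gln: 2 codons.
Leu: 6 codons.
Tyr: 2 codons.
Phe: 2 codons.
Met: 1 codon.
4 × 2 × 2 × 6 × 2 × 2 × 1 = 384.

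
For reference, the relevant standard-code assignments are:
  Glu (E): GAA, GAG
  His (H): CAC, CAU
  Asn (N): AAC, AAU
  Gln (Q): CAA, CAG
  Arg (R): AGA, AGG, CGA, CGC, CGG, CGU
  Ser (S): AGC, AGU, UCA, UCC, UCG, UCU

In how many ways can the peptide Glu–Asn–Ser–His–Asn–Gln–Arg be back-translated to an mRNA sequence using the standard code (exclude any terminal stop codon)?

Glu: 2 codons.
Asn: 2 codons.
Ser: 6 codons.
His: 2 codons.
Asn: 2 codons.
Gln: 2 codons.
Arg: 6 codons.
2 × 2 × 6 × 2 × 2 × 2 × 6 = 1152.

1152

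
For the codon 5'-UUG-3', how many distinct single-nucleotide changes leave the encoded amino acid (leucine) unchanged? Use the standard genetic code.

2

Position 1: CUG → 1 synonymous.
Position 2: none → 0 synonymous.
Position 3: UUA → 1 synonymous.
Total: 1 + 0 + 1 = 2.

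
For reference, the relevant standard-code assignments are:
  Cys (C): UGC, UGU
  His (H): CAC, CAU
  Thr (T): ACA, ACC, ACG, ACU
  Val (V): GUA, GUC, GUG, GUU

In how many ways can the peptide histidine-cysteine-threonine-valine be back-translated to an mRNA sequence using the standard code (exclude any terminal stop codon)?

64

His: 2 codons.
Cys: 2 codons.
Thr: 4 codons.
Val: 4 codons.
2 × 2 × 4 × 4 = 64.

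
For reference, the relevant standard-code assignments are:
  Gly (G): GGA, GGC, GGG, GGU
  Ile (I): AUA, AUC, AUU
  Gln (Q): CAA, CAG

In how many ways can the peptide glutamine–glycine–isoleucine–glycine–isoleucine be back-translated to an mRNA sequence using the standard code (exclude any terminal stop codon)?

288

Gln: 2 codons.
Gly: 4 codons.
Ile: 3 codons.
Gly: 4 codons.
Ile: 3 codons.
2 × 4 × 3 × 4 × 3 = 288.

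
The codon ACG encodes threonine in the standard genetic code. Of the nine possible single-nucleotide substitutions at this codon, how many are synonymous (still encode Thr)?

3

Position 1: none → 0 synonymous.
Position 2: none → 0 synonymous.
Position 3: ACU, ACC, ACA → 3 synonymous.
Total: 0 + 0 + 3 = 3.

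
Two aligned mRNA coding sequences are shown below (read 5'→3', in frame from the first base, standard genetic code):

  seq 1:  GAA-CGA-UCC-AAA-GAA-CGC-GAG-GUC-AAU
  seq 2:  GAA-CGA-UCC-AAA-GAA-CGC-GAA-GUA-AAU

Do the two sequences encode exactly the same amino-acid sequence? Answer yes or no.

yes

Codon 1: GAA Glu / GAA Glu — identical.
Codon 2: CGA Arg / CGA Arg — identical.
Codon 3: UCC Ser / UCC Ser — identical.
Codon 4: AAA Lys / AAA Lys — identical.
Codon 5: GAA Glu / GAA Glu — identical.
Codon 6: CGC Arg / CGC Arg — identical.
Codon 7: GAG Glu / GAA Glu — synonymous.
Codon 8: GUC Val / GUA Val — synonymous.
Codon 9: AAU Asn / AAU Asn — identical.
Nonsynonymous differences: 0 → same protein.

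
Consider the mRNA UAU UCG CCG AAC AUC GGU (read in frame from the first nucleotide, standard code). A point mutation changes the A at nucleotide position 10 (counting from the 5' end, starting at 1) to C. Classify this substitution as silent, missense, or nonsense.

missense

Position 10 falls in codon 4: AAC → Asn.
After the substitution the codon is CAC → His.
Asn ≠ His, so this is a missense mutation.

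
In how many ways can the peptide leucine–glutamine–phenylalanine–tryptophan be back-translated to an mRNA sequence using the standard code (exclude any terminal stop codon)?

24

Leu: 6 codons.
Gln: 2 codons.
Phe: 2 codons.
Trp: 1 codon.
6 × 2 × 2 × 1 = 24.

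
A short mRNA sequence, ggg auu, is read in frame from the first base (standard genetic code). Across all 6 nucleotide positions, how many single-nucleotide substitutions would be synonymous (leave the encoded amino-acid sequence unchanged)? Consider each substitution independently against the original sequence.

5

Codon 1 (GGG, Gly): 3 synonymous substitutions.
Codon 2 (AUU, Ile): 2 synonymous substitutions.
Total: 3 + 2 = 5.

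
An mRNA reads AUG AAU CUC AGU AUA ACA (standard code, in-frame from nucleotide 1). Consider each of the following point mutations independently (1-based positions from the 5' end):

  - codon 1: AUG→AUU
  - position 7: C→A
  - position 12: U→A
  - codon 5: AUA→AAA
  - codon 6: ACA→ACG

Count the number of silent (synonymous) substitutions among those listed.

1

Codon 1: AUG (Met) → AUU (Ile) — missense.
Codon 3: CUC (Leu) → AUC (Ile) — missense.
Codon 4: AGU (Ser) → AGA (Arg) — missense.
Codon 5: AUA (Ile) → AAA (Lys) — missense.
Codon 6: ACA (Thr) → ACG (Thr) — synonymous.
Synonymous: 1 of 5.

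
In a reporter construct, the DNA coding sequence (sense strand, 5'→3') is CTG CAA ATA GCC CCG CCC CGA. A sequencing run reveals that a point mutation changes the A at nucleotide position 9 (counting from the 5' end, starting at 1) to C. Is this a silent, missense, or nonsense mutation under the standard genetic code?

silent

Position 9 falls in codon 3: ATA → Ile.
After the substitution the codon is ATC → Ile.
Both encode Ile, so the change is synonymous.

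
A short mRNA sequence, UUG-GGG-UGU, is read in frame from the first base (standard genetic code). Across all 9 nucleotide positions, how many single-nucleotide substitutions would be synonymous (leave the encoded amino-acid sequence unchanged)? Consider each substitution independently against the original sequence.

Codon 1 (UUG, Leu): 2 synonymous substitutions.
Codon 2 (GGG, Gly): 3 synonymous substitutions.
Codon 3 (UGU, Cys): 1 synonymous substitution.
Total: 2 + 3 + 1 = 6.

6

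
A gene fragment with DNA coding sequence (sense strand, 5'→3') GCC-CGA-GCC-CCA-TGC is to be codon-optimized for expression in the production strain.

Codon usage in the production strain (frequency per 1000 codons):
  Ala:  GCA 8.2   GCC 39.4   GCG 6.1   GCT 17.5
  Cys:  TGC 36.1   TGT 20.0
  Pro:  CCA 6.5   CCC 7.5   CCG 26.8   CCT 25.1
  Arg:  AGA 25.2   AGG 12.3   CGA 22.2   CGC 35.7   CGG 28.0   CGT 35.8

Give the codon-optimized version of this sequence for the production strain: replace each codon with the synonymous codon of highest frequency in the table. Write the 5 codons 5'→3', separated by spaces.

Codon 1 (Ala): best is GCC at 39.4.
Codon 2 (Arg): best is CGT at 35.8.
Codon 3 (Ala): best is GCC at 39.4.
Codon 4 (Pro): best is CCG at 26.8.
Codon 5 (Cys): best is TGC at 36.1.

GCC CGT GCC CCG TGC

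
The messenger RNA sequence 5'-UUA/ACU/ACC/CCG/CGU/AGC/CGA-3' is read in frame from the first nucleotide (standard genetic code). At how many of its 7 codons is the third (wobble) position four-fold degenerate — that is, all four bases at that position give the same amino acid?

Codon 1 UUA (Leu): third position 2-fold.
Codon 2 ACU (Thr): third position 4-fold.
Codon 3 ACC (Thr): third position 4-fold.
Codon 4 CCG (Pro): third position 4-fold.
Codon 5 CGU (Arg): third position 4-fold.
Codon 6 AGC (Ser): third position 2-fold.
Codon 7 CGA (Arg): third position 4-fold.
Four-fold degenerate third positions: 5.

5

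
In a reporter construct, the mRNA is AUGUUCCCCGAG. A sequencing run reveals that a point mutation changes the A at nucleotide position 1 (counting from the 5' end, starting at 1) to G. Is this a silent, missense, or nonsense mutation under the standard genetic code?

Position 1 falls in codon 1: AUG → Met.
After the substitution the codon is GUG → Val.
Met ≠ Val, so this is a missense mutation.

missense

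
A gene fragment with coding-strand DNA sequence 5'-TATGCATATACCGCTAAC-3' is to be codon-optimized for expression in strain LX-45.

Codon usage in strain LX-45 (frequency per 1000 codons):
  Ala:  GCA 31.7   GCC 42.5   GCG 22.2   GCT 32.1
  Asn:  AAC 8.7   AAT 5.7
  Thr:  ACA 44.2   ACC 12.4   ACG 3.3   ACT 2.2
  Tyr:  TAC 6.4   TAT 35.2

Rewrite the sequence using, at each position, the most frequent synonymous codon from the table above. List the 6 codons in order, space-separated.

Codon 1 (Tyr): best is TAT at 35.2.
Codon 2 (Ala): best is GCC at 42.5.
Codon 3 (Tyr): best is TAT at 35.2.
Codon 4 (Thr): best is ACA at 44.2.
Codon 5 (Ala): best is GCC at 42.5.
Codon 6 (Asn): best is AAC at 8.7.

TAT GCC TAT ACA GCC AAC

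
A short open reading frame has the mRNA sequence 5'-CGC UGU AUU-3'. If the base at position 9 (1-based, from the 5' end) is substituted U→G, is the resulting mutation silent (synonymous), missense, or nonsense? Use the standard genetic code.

Position 9 falls in codon 3: AUU → Ile.
After the substitution the codon is AUG → Met.
Ile ≠ Met, so this is a missense mutation.

missense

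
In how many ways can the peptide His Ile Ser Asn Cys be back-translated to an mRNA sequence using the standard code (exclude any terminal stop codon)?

His: 2 codons.
Ile: 3 codons.
Ser: 6 codons.
Asn: 2 codons.
Cys: 2 codons.
2 × 3 × 6 × 2 × 2 = 144.

144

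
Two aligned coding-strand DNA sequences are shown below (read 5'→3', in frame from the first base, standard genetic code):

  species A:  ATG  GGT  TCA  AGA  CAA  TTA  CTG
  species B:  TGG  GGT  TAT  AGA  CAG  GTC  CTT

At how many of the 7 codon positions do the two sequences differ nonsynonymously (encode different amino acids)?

3

Codon 1: ATG Met / TGG Trp — nonsynonymous.
Codon 2: GGT Gly / GGT Gly — identical.
Codon 3: TCA Ser / TAT Tyr — nonsynonymous.
Codon 4: AGA Arg / AGA Arg — identical.
Codon 5: CAA Gln / CAG Gln — synonymous.
Codon 6: TTA Leu / GTC Val — nonsynonymous.
Codon 7: CTG Leu / CTT Leu — synonymous.
Nonsynonymous differences: 3.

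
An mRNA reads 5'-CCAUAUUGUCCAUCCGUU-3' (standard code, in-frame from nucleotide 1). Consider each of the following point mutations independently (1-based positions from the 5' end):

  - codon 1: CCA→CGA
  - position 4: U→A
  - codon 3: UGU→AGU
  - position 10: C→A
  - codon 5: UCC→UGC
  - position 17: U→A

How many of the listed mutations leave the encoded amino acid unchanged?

Codon 1: CCA (Pro) → CGA (Arg) — missense.
Codon 2: UAU (Tyr) → AAU (Asn) — missense.
Codon 3: UGU (Cys) → AGU (Ser) — missense.
Codon 4: CCA (Pro) → ACA (Thr) — missense.
Codon 5: UCC (Ser) → UGC (Cys) — missense.
Codon 6: GUU (Val) → GAU (Asp) — missense.
Synonymous: 0 of 6.

0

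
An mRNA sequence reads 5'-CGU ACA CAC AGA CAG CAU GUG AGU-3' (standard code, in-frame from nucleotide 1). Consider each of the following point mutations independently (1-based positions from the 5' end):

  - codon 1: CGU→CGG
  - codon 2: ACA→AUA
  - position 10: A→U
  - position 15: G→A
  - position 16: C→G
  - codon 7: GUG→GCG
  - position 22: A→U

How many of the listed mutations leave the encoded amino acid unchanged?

2

Codon 1: CGU (Arg) → CGG (Arg) — synonymous.
Codon 2: ACA (Thr) → AUA (Ile) — missense.
Codon 4: AGA (Arg) → UGA (Stop) — nonsense.
Codon 5: CAG (Gln) → CAA (Gln) — synonymous.
Codon 6: CAU (His) → GAU (Asp) — missense.
Codon 7: GUG (Val) → GCG (Ala) — missense.
Codon 8: AGU (Ser) → UGU (Cys) — missense.
Synonymous: 2 of 7.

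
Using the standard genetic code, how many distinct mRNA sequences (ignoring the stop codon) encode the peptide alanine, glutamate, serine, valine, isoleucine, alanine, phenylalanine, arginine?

Ala: 4 codons.
Glu: 2 codons.
Ser: 6 codons.
Val: 4 codons.
Ile: 3 codons.
Ala: 4 codons.
Phe: 2 codons.
Arg: 6 codons.
4 × 2 × 6 × 4 × 3 × 4 × 2 × 6 = 27648.

27648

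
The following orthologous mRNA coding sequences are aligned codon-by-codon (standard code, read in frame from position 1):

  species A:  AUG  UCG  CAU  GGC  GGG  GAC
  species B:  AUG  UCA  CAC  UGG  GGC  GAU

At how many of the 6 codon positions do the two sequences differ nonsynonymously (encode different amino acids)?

1

Codon 1: AUG Met / AUG Met — identical.
Codon 2: UCG Ser / UCA Ser — synonymous.
Codon 3: CAU His / CAC His — synonymous.
Codon 4: GGC Gly / UGG Trp — nonsynonymous.
Codon 5: GGG Gly / GGC Gly — synonymous.
Codon 6: GAC Asp / GAU Asp — synonymous.
Nonsynonymous differences: 1.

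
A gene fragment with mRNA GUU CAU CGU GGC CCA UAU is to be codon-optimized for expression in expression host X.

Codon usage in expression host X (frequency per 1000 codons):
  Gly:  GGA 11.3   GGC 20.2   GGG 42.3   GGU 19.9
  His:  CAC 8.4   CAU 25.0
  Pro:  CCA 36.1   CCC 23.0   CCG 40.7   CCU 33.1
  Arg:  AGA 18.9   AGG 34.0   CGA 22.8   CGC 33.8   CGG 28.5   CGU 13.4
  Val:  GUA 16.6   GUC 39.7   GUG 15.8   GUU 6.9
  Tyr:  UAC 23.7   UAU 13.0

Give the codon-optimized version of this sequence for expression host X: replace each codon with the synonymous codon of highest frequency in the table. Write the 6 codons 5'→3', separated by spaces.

Codon 1 (Val): best is GUC at 39.7.
Codon 2 (His): best is CAU at 25.0.
Codon 3 (Arg): best is AGG at 34.0.
Codon 4 (Gly): best is GGG at 42.3.
Codon 5 (Pro): best is CCG at 40.7.
Codon 6 (Tyr): best is UAC at 23.7.

GUC CAU AGG GGG CCG UAC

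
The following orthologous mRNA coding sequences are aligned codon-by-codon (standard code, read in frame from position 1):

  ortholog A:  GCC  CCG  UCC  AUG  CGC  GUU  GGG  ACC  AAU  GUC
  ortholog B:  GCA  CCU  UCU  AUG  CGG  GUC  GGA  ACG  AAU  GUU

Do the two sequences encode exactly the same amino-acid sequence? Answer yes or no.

yes

Codon 1: GCC Ala / GCA Ala — synonymous.
Codon 2: CCG Pro / CCU Pro — synonymous.
Codon 3: UCC Ser / UCU Ser — synonymous.
Codon 4: AUG Met / AUG Met — identical.
Codon 5: CGC Arg / CGG Arg — synonymous.
Codon 6: GUU Val / GUC Val — synonymous.
Codon 7: GGG Gly / GGA Gly — synonymous.
Codon 8: ACC Thr / ACG Thr — synonymous.
Codon 9: AAU Asn / AAU Asn — identical.
Codon 10: GUC Val / GUU Val — synonymous.
Nonsynonymous differences: 0 → same protein.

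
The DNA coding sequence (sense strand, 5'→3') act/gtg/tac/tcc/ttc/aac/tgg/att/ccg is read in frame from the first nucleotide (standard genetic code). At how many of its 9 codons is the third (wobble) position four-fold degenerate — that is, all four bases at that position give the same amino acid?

4

Codon 1 ACT (Thr): third position 4-fold.
Codon 2 GTG (Val): third position 4-fold.
Codon 3 TAC (Tyr): third position 2-fold.
Codon 4 TCC (Ser): third position 4-fold.
Codon 5 TTC (Phe): third position 2-fold.
Codon 6 AAC (Asn): third position 2-fold.
Codon 7 TGG (Trp): third position 1-fold.
Codon 8 ATT (Ile): third position 3-fold.
Codon 9 CCG (Pro): third position 4-fold.
Four-fold degenerate third positions: 4.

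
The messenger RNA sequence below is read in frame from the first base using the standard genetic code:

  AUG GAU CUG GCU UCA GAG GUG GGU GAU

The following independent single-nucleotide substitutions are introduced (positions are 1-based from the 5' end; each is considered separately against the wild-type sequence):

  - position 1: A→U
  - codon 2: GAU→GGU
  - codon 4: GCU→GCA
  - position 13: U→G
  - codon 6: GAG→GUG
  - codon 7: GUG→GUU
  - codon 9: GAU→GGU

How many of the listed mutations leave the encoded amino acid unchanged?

Codon 1: AUG (Met) → UUG (Leu) — missense.
Codon 2: GAU (Asp) → GGU (Gly) — missense.
Codon 4: GCU (Ala) → GCA (Ala) — synonymous.
Codon 5: UCA (Ser) → GCA (Ala) — missense.
Codon 6: GAG (Glu) → GUG (Val) — missense.
Codon 7: GUG (Val) → GUU (Val) — synonymous.
Codon 9: GAU (Asp) → GGU (Gly) — missense.
Synonymous: 2 of 7.

2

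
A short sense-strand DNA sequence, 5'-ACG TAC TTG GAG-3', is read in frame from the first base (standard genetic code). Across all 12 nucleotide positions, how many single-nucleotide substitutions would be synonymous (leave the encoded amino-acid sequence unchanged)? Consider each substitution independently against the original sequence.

7

Codon 1 (ACG, Thr): 3 synonymous substitutions.
Codon 2 (TAC, Tyr): 1 synonymous substitution.
Codon 3 (TTG, Leu): 2 synonymous substitutions.
Codon 4 (GAG, Glu): 1 synonymous substitution.
Total: 3 + 1 + 2 + 1 = 7.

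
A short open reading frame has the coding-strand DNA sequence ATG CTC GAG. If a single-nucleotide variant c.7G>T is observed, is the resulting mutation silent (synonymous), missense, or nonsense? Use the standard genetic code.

Position 7 falls in codon 3: GAG → Glu.
After the substitution the codon is TAG → Stop.
The new codon is a stop codon, so this is a nonsense mutation.

nonsense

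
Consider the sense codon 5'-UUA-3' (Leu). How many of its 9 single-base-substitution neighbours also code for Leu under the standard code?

Position 1: CUA → 1 synonymous.
Position 2: none → 0 synonymous.
Position 3: UUG → 1 synonymous.
Total: 1 + 0 + 1 = 2.

2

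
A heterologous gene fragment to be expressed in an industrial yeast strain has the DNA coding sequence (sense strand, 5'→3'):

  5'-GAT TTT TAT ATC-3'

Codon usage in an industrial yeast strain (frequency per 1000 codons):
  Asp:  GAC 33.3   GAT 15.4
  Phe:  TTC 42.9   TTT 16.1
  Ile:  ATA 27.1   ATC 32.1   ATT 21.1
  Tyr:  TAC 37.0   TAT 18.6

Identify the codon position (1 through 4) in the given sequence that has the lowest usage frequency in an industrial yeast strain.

1

Codon 1 GAT (Asp): 15.4 per 1000.
Codon 2 TTT (Phe): 16.1 per 1000.
Codon 3 TAT (Tyr): 18.6 per 1000.
Codon 4 ATC (Ile): 32.1 per 1000.
Lowest frequency is 15.4 at codon 1.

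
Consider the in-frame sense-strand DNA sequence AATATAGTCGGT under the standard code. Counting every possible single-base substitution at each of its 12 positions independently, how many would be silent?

Codon 1 (AAT, Asn): 1 synonymous substitution.
Codon 2 (ATA, Ile): 2 synonymous substitutions.
Codon 3 (GTC, Val): 3 synonymous substitutions.
Codon 4 (GGT, Gly): 3 synonymous substitutions.
Total: 1 + 2 + 3 + 3 = 9.

9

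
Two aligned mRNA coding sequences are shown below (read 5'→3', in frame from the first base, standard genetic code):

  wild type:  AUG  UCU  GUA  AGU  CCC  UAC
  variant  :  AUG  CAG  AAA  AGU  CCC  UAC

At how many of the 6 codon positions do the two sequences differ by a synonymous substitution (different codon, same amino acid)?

Codon 1: AUG Met / AUG Met — identical.
Codon 2: UCU Ser / CAG Gln — nonsynonymous.
Codon 3: GUA Val / AAA Lys — nonsynonymous.
Codon 4: AGU Ser / AGU Ser — identical.
Codon 5: CCC Pro / CCC Pro — identical.
Codon 6: UAC Tyr / UAC Tyr — identical.
Synonymous differences: 0.

0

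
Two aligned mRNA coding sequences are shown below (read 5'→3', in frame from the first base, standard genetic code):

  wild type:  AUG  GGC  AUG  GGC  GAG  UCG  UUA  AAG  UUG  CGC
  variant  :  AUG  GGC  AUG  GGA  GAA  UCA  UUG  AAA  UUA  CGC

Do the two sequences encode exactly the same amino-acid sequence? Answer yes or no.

Codon 1: AUG Met / AUG Met — identical.
Codon 2: GGC Gly / GGC Gly — identical.
Codon 3: AUG Met / AUG Met — identical.
Codon 4: GGC Gly / GGA Gly — synonymous.
Codon 5: GAG Glu / GAA Glu — synonymous.
Codon 6: UCG Ser / UCA Ser — synonymous.
Codon 7: UUA Leu / UUG Leu — synonymous.
Codon 8: AAG Lys / AAA Lys — synonymous.
Codon 9: UUG Leu / UUA Leu — synonymous.
Codon 10: CGC Arg / CGC Arg — identical.
Nonsynonymous differences: 0 → same protein.

yes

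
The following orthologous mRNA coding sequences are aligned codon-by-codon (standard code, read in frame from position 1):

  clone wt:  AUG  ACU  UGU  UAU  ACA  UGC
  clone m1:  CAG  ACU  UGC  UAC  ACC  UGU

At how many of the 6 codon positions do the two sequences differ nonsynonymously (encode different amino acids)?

1

Codon 1: AUG Met / CAG Gln — nonsynonymous.
Codon 2: ACU Thr / ACU Thr — identical.
Codon 3: UGU Cys / UGC Cys — synonymous.
Codon 4: UAU Tyr / UAC Tyr — synonymous.
Codon 5: ACA Thr / ACC Thr — synonymous.
Codon 6: UGC Cys / UGU Cys — synonymous.
Nonsynonymous differences: 1.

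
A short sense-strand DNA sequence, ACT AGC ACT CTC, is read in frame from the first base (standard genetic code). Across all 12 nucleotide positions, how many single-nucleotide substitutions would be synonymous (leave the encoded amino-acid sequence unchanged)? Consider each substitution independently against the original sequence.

Codon 1 (ACT, Thr): 3 synonymous substitutions.
Codon 2 (AGC, Ser): 1 synonymous substitution.
Codon 3 (ACT, Thr): 3 synonymous substitutions.
Codon 4 (CTC, Leu): 3 synonymous substitutions.
Total: 3 + 1 + 3 + 3 = 10.

10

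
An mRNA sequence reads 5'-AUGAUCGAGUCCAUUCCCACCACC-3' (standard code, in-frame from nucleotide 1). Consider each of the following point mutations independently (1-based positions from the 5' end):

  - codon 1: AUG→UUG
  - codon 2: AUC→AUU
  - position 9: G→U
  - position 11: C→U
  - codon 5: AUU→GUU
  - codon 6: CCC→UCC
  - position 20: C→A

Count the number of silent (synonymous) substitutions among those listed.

1

Codon 1: AUG (Met) → UUG (Leu) — missense.
Codon 2: AUC (Ile) → AUU (Ile) — synonymous.
Codon 3: GAG (Glu) → GAU (Asp) — missense.
Codon 4: UCC (Ser) → UUC (Phe) — missense.
Codon 5: AUU (Ile) → GUU (Val) — missense.
Codon 6: CCC (Pro) → UCC (Ser) — missense.
Codon 7: ACC (Thr) → AAC (Asn) — missense.
Synonymous: 1 of 7.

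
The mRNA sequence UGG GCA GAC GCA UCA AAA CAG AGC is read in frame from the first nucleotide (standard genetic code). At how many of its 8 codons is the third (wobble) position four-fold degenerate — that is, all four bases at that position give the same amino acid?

3

Codon 1 UGG (Trp): third position 1-fold.
Codon 2 GCA (Ala): third position 4-fold.
Codon 3 GAC (Asp): third position 2-fold.
Codon 4 GCA (Ala): third position 4-fold.
Codon 5 UCA (Ser): third position 4-fold.
Codon 6 AAA (Lys): third position 2-fold.
Codon 7 CAG (Gln): third position 2-fold.
Codon 8 AGC (Ser): third position 2-fold.
Four-fold degenerate third positions: 3.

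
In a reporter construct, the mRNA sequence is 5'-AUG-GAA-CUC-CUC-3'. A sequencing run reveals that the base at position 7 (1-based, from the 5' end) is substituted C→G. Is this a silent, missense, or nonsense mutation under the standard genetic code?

missense

Position 7 falls in codon 3: CUC → Leu.
After the substitution the codon is GUC → Val.
Leu ≠ Val, so this is a missense mutation.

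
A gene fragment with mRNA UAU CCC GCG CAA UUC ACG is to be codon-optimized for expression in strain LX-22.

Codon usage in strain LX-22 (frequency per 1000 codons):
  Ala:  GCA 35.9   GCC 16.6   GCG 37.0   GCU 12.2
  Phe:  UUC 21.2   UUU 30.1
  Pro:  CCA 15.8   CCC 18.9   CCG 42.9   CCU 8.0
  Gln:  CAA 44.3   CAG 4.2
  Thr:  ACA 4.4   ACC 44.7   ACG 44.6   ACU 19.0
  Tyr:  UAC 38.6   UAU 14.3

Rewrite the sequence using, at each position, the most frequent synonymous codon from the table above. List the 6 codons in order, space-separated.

Codon 1 (Tyr): best is UAC at 38.6.
Codon 2 (Pro): best is CCG at 42.9.
Codon 3 (Ala): best is GCG at 37.0.
Codon 4 (Gln): best is CAA at 44.3.
Codon 5 (Phe): best is UUU at 30.1.
Codon 6 (Thr): best is ACC at 44.7.

UAC CCG GCG CAA UUU ACC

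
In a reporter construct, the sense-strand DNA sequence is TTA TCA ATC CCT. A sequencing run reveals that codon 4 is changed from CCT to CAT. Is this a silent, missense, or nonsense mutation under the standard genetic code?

Position 11 falls in codon 4: CCT → Pro.
After the substitution the codon is CAT → His.
Pro ≠ His, so this is a missense mutation.

missense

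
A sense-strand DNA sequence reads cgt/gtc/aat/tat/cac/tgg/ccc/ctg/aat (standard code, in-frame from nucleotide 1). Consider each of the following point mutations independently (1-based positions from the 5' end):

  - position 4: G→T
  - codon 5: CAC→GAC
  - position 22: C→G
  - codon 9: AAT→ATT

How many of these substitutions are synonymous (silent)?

0

Codon 2: GTC (Val) → TTC (Phe) — missense.
Codon 5: CAC (His) → GAC (Asp) — missense.
Codon 8: CTG (Leu) → GTG (Val) — missense.
Codon 9: AAT (Asn) → ATT (Ile) — missense.
Synonymous: 0 of 4.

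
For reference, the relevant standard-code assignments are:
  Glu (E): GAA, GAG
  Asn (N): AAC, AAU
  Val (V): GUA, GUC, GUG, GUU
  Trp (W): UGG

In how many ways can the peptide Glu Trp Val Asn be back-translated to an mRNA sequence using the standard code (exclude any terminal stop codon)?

16

Glu: 2 codons.
Trp: 1 codon.
Val: 4 codons.
Asn: 2 codons.
2 × 1 × 4 × 2 = 16.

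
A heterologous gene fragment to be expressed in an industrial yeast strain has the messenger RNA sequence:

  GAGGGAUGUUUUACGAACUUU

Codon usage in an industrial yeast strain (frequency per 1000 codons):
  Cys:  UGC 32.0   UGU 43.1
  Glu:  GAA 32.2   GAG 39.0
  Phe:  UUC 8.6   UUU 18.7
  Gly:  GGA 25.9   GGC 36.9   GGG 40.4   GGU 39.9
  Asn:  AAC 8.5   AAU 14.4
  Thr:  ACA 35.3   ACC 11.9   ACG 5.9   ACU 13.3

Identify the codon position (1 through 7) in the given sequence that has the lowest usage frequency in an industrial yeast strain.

Codon 1 GAG (Glu): 39.0 per 1000.
Codon 2 GGA (Gly): 25.9 per 1000.
Codon 3 UGU (Cys): 43.1 per 1000.
Codon 4 UUU (Phe): 18.7 per 1000.
Codon 5 ACG (Thr): 5.9 per 1000.
Codon 6 AAC (Asn): 8.5 per 1000.
Codon 7 UUU (Phe): 18.7 per 1000.
Lowest frequency is 5.9 at codon 5.

5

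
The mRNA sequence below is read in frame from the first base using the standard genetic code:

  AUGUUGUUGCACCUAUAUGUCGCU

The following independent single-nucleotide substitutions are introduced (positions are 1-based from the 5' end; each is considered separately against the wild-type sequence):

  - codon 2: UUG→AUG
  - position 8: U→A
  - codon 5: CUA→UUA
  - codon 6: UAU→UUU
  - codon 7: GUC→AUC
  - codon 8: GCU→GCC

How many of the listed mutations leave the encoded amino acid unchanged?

2

Codon 2: UUG (Leu) → AUG (Met) — missense.
Codon 3: UUG (Leu) → UAG (Stop) — nonsense.
Codon 5: CUA (Leu) → UUA (Leu) — synonymous.
Codon 6: UAU (Tyr) → UUU (Phe) — missense.
Codon 7: GUC (Val) → AUC (Ile) — missense.
Codon 8: GCU (Ala) → GCC (Ala) — synonymous.
Synonymous: 2 of 6.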